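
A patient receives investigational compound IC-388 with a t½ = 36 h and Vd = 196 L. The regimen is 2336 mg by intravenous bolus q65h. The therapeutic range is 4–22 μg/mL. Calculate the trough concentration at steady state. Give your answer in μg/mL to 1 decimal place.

4.8 μg/mL

τ/t½ = 65/36 ≈ 1.8056, so fraction remaining f = (1/2)^(65/36) ≈ 0.2861.
At steady state, accumulation factor R = 1/(1 − e^(−kτ)) ≈ 1.4008.
Each bolus raises the concentration by D/Vd = 2336/196 ≈ 11.918 μg/mL.
Cmax,ss = C₀/(1 − f) ≈ 11.918/0.7139 ≈ 16.694 μg/mL.
Steady-state trough Cmin,ss = Cmax,ss·f ≈ 16.694 × 0.2861 ≈ 4.776 μg/mL.
Trough 4.8 μg/mL vs MEC 4 μg/mL: adequate.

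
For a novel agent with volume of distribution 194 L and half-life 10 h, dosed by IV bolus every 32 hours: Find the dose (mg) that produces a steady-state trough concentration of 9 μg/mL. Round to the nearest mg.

τ/t½ = 32/10 ≈ 3.2, so f = (1/2)^(32/10) ≈ 0.108819.
Cmin,ss = (D/Vd)·f/(1−f), so D = Cmin,ss·Vd·(1−f)/f.
D = 9 × 194 × (1−f)/f ≈ 9 × 194 × 8.18957 ≈ 14298.99 mg.

14299 mg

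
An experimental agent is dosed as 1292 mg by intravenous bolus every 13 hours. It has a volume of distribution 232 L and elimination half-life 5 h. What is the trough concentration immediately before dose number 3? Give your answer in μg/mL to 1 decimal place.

1.1 μg/mL

f = (1/2)^(τ/t½) = (1/2)^(13/5) ≈ 0.1649.
C₀ = D/Vd = 1292/232 ≈ 5.569 μg/mL.
Before the 3rd dose, 2 doses have been given. Superposition: Cmin = C₀·(f + f²).
≈ 5.569 × (0.1649 + 0.0272) ≈ 5.569 × 0.1921 ≈ 1.070 μg/mL.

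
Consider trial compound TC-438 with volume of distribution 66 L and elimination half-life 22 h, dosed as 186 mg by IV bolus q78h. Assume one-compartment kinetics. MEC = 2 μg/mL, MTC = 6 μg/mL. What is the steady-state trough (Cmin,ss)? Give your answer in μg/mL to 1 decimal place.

k = ln2/t½ = ln2/22 ≈ 0.031507 h⁻¹; fraction remaining f = e^(−kτ) = e^(−0.031507×78) ≈ 0.0856.
Single-dose peak C₀ = D/Vd = 186/66 ≈ 2.818 μg/mL.
Steady-state trough Cmin,ss = C₀·f/(1−f) ≈ 2.818 × 0.0856/0.9144 ≈ 0.264 μg/mL.
Trough 0.3 μg/mL vs MEC 2 μg/mL: subtherapeutic.

0.3 μg/mL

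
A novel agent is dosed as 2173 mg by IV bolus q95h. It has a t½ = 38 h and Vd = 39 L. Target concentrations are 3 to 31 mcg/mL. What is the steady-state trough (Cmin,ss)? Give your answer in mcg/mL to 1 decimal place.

Over one 95-h interval, 95/38 ≈ 2.5 half-lives elapse, leaving f ≈ 0.1768 of each dose.
Accumulation ratio R = 1/(1 − f) ≈ 1/0.8232 ≈ 1.2148.
Single-dose peak C₀ = D/Vd = 2173/39 ≈ 55.718 mcg/mL.
Cmax,ss = C₀/(1 − f) ≈ 55.718/0.8232 ≈ 67.685 mcg/mL.
Steady-state trough Cmin,ss = Cmax,ss·f ≈ 67.685 × 0.1768 ≈ 11.967 mcg/mL.
Trough 12.0 mcg/mL vs MEC 3 mcg/mL: adequate.

12.0 mcg/mL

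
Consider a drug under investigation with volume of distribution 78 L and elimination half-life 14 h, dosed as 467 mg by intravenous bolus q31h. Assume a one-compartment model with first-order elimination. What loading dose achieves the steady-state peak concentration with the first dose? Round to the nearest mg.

595 mg

f = (1/2)^(31/14) ≈ 0.215493; accumulation ratio R = 1/(1−f) ≈ 1.27469.
Loading dose to hit Cmax,ss on first dose: D_load = D_maint·R ≈ 467 × 1.27469 ≈ 595.28 mg.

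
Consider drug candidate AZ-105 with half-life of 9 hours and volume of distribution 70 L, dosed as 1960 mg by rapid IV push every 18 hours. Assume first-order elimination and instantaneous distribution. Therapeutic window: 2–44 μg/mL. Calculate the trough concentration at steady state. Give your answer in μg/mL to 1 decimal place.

9.3 μg/mL

τ = 18 h = 2 half-lives, so f = (1/2)^2 = 0.25.
Accumulation ratio R = 1/(1 − f) = 1/0.75 = 4/3.
Single-dose peak C₀ = D/Vd = 1960/70 = 28 μg/mL.
Steady-state peak Cmax,ss = C₀·R = 28 × 4/3 ≈ 37.333 μg/mL.
Steady-state trough Cmin,ss = Cmax,ss·f ≈ 37.333 × 0.25 ≈ 9.333 μg/mL.
Trough 9.3 μg/mL vs MEC 2 μg/mL: adequate.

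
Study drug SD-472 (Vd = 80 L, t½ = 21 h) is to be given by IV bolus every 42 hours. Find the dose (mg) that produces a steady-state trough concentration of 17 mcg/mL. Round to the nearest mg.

4080 mg

τ/t½ = 42/21 ≈ 2, so f = (1/2)^(42/21) ≈ 0.250000.
Cmin,ss = (D/Vd)·f/(1−f), so D = Cmin,ss·Vd·(1−f)/f.
D = 17 × 80 × (1−f)/f ≈ 17 × 80 × 3.00000 ≈ 4080.00 mg.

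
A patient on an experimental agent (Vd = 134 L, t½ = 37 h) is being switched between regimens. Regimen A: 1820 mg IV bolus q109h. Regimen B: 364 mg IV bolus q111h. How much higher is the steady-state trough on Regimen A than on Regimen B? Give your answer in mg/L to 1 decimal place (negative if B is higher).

1.6 mg/L

Regimen A: f = (1/2)^(109/37) ≈ 0.1298; Cmin,ss = (1820/134)·f/(1−f) ≈ 2.026 mg/L.
Regimen B: f = (1/2)^(111/37) ≈ 0.1250; Cmin,ss = (364/134)·f/(1−f) ≈ 0.388 mg/L.
Difference ≈ 2.026 − 0.388 ≈ 1.638 mg/L.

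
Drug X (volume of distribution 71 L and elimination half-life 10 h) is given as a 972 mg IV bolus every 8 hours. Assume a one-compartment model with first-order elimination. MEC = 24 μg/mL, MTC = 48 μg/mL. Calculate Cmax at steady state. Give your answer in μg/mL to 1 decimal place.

32.2 μg/mL

Over one 8-h interval, 8/10 ≈ 0.8 half-lives elapse, leaving f ≈ 0.5743 of each dose.
Accumulation ratio R = 1/(1 − f) ≈ 1/0.4257 ≈ 2.3491.
Each bolus raises the concentration by D/Vd = 972/71 ≈ 13.690 μg/mL.
Cmax,ss = C₀/(1 − f) ≈ 13.690/0.4257 ≈ 32.159 μg/mL.
Peak 32.2 μg/mL vs MTC 48 μg/mL: below toxic threshold.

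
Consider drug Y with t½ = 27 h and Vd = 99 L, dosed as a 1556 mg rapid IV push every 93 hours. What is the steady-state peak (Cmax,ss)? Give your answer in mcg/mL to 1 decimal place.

17.3 mcg/mL

τ/t½ = 93/27 ≈ 3.4444, so fraction remaining f = (1/2)^(93/27) ≈ 0.0919.
Accumulation ratio R = 1/(1 − f) ≈ 1/0.9081 ≈ 1.1012.
Single-dose peak C₀ = D/Vd = 1556/99 ≈ 15.717 mcg/mL.
Cmax,ss = C₀/(1 − f) ≈ 15.717/0.9081 ≈ 17.308 mcg/mL.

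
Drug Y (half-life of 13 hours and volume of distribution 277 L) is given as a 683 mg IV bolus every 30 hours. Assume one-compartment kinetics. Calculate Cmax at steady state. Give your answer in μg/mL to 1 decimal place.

3.1 μg/mL

τ/t½ = 30/13 ≈ 2.3077, so fraction remaining f = (1/2)^(30/13) ≈ 0.2020.
At steady state, accumulation factor R = 1/(1 − e^(−kτ)) ≈ 1.2531.
Single-dose peak C₀ = D/Vd = 683/277 ≈ 2.466 μg/mL.
Steady-state peak Cmax,ss = C₀·R ≈ 2.466 × 1.2531 ≈ 3.090 μg/mL.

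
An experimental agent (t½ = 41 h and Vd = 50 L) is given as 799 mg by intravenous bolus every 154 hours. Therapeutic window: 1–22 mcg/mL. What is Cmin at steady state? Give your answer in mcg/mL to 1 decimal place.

1.3 mcg/mL

k = ln2/t½ = ln2/41 ≈ 0.016906 h⁻¹; fraction remaining f = e^(−kτ) = e^(−0.016906×154) ≈ 0.0740.
Each bolus raises the concentration by D/Vd = 799/50 ≈ 15.980 mcg/mL.
Steady-state trough Cmin,ss = C₀·f/(1−f) ≈ 15.980 × 0.0740/0.9260 ≈ 1.277 mcg/mL.
Trough 1.3 mcg/mL vs MEC 1 mcg/mL: adequate.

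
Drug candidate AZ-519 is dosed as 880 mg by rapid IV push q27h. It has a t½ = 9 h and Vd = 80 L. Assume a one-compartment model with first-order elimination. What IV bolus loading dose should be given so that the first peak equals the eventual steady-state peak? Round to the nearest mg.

1006 mg

f = (1/2)^(27/9) ≈ 0.125000; accumulation ratio R = 1/(1−f) ≈ 1.14286.
Loading dose to hit Cmax,ss on first dose: D_load = D_maint·R ≈ 880 × 1.14286 ≈ 1005.72 mg.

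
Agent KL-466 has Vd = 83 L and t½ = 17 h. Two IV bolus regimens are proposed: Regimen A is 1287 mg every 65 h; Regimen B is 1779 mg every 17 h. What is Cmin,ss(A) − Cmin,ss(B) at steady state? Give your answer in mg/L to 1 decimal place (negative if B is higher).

Regimen A: f = (1/2)^(65/17) ≈ 0.0706; Cmin,ss = (1287/83)·f/(1−f) ≈ 1.178 mg/L.
Regimen B: f = (1/2)^(17/17) ≈ 0.5000; Cmin,ss = (1779/83)·f/(1−f) ≈ 21.434 mg/L.
Difference ≈ 1.178 − 21.434 ≈ -20.256 mg/L.

-20.3 mg/L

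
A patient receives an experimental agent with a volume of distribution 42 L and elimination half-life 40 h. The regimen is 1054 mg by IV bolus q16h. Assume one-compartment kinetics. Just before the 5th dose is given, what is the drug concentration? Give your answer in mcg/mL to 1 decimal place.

52.6 mcg/mL

f = (1/2)^(τ/t½) = (1/2)^(16/40) ≈ 0.7579.
C₀ = D/Vd = 1054/42 ≈ 25.095 mcg/mL.
Before the 5th dose, 4 doses have been given. Superposition: Cmin = C₀·(f + f² + … + f^4).
≈ 25.095 × (0.7579 + 0.5744 + 0.4353 + 0.3299) ≈ 25.095 × 2.0975 ≈ 52.637 mcg/mL.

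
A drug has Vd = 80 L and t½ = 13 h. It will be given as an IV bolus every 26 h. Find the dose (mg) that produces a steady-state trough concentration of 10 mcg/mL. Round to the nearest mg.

2400 mg

τ/t½ = 26/13 ≈ 2, so f = (1/2)^(26/13) ≈ 0.250000.
Cmin,ss = (D/Vd)·f/(1−f), so D = Cmin,ss·Vd·(1−f)/f.
D = 10 × 80 × (1−f)/f ≈ 10 × 80 × 3.00000 ≈ 2400.00 mg.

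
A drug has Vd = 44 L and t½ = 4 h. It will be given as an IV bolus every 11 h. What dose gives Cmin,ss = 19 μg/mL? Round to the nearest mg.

τ/t½ = 11/4 ≈ 2.75, so f = (1/2)^(11/4) ≈ 0.148651.
Cmin,ss = (D/Vd)·f/(1−f), so D = Cmin,ss·Vd·(1−f)/f.
D = 19 × 44 × (1−f)/f ≈ 19 × 44 × 5.72717 ≈ 4787.91 mg.

4788 mg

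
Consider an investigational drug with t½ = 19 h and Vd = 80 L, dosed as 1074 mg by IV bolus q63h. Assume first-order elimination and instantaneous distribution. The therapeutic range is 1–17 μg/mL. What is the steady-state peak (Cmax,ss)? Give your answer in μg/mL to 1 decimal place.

14.9 μg/mL

k = ln2/t½ = ln2/19 ≈ 0.036481 h⁻¹; fraction remaining f = e^(−kτ) = e^(−0.036481×63) ≈ 0.1004.
Accumulation ratio R = 1/(1 − f) ≈ 1/0.8996 ≈ 1.1116.
Single-dose peak C₀ = D/Vd = 1074/80 ≈ 13.425 μg/mL.
Cmax,ss = C₀/(1 − f) ≈ 13.425/0.8996 ≈ 14.923 μg/mL.
Peak 14.9 μg/mL vs MTC 17 μg/mL: below toxic threshold.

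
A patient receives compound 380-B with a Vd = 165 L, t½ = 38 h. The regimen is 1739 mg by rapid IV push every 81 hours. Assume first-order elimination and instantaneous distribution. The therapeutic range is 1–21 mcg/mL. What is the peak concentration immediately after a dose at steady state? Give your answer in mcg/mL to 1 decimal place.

Over one 81-h interval, 81/38 ≈ 2.1316 half-lives elapse, leaving f ≈ 0.2282 of each dose.
Accumulation ratio R = 1/(1 − f) ≈ 1/0.7718 ≈ 1.2957.
Single-dose peak C₀ = D/Vd = 1739/165 ≈ 10.539 mcg/mL.
Cmax,ss = C₀/(1 − f) ≈ 10.539/0.7718 ≈ 13.655 mcg/mL.
Peak 13.7 mcg/mL vs MTC 21 mcg/mL: below toxic threshold.

13.7 mcg/mL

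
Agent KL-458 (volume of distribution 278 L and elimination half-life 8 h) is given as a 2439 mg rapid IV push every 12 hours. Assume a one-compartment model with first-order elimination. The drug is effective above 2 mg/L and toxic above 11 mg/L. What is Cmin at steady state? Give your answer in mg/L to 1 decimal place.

4.8 mg/L

τ/t½ = 12/8 ≈ 1.5, so fraction remaining f = (1/2)^(12/8) ≈ 0.3536.
Accumulation ratio R = 1/(1 − f) ≈ 1/0.6464 ≈ 1.5470.
Each bolus raises the concentration by D/Vd = 2439/278 ≈ 8.773 mg/L.
Steady-state peak Cmax,ss = C₀·R ≈ 8.773 × 1.5470 ≈ 13.572 mg/L.
One interval later, Cmin,ss = Cmax,ss·e^(−kτ) ≈ 13.572 × 0.3536 ≈ 4.799 mg/L.
Trough 4.8 mg/L vs MEC 2 mg/L: adequate.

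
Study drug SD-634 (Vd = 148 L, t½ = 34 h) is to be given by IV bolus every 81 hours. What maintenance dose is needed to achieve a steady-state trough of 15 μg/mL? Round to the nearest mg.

9355 mg

τ/t½ = 81/34 ≈ 2.3824, so f = (1/2)^(81/34) ≈ 0.191796.
Cmin,ss = (D/Vd)·f/(1−f), so D = Cmin,ss·Vd·(1−f)/f.
D = 15 × 148 × (1−f)/f ≈ 15 × 148 × 4.21387 ≈ 9354.79 mg.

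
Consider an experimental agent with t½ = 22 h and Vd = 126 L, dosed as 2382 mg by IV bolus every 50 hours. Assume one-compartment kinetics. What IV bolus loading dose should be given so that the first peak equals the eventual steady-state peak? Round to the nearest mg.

3004 mg

f = (1/2)^(50/22) ≈ 0.206938; accumulation ratio R = 1/(1−f) ≈ 1.26094.
Loading dose to hit Cmax,ss on first dose: D_load = D_maint·R ≈ 2382 × 1.26094 ≈ 3003.56 mg.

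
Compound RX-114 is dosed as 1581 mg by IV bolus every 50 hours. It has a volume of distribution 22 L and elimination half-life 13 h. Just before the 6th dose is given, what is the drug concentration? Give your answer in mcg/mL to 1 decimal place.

5.4 mcg/mL

f = (1/2)^(τ/t½) = (1/2)^(50/13) ≈ 0.0695.
C₀ = D/Vd = 1581/22 ≈ 71.864 mcg/mL.
Before the 6th dose, 5 doses have been given. Superposition: Cmin = C₀·(f + f² + … + f^5).
≈ 71.864 × (0.0695 + 0.0048 + 0.0003 + 0.0000 + 0.0000) ≈ 71.864 × 0.0746 ≈ 5.361 mcg/mL.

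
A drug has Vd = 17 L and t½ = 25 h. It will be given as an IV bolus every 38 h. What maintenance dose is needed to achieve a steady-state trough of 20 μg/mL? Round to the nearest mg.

τ/t½ = 38/25 ≈ 1.52, so f = (1/2)^(38/25) ≈ 0.348686.
Cmin,ss = (D/Vd)·f/(1−f), so D = Cmin,ss·Vd·(1−f)/f.
D = 20 × 17 × (1−f)/f ≈ 20 × 17 × 1.86791 ≈ 635.09 mg.

635 mg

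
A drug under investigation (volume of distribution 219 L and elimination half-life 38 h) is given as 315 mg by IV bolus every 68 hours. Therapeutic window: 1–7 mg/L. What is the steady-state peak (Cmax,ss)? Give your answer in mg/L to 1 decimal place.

2.0 mg/L

k = ln2/t½ = ln2/38 ≈ 0.018241 h⁻¹; fraction remaining f = e^(−kτ) = e^(−0.018241×68) ≈ 0.2893.
At steady state, accumulation factor R = 1/(1 − e^(−kτ)) ≈ 1.4071.
Each bolus raises the concentration by D/Vd = 315/219 ≈ 1.438 mg/L.
Cmax,ss = C₀/(1 − f) ≈ 1.438/0.7107 ≈ 2.023 mg/L.
Peak 2.0 mg/L vs MTC 7 mg/L: below toxic threshold.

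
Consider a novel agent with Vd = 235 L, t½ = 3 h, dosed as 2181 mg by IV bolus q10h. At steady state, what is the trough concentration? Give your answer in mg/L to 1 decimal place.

Over one 10-h interval, 10/3 ≈ 3.3333 half-lives elapse, leaving f ≈ 0.0992 of each dose.
At steady state, accumulation factor R = 1/(1 − e^(−kτ)) ≈ 1.1101.
Single-dose peak C₀ = D/Vd = 2181/235 ≈ 9.281 mg/L.
Cmax,ss = C₀/(1 − f) ≈ 9.281/0.9008 ≈ 10.303 mg/L.
One interval later, Cmin,ss = Cmax,ss·e^(−kτ) ≈ 10.303 × 0.0992 ≈ 1.022 mg/L.

1.0 mg/L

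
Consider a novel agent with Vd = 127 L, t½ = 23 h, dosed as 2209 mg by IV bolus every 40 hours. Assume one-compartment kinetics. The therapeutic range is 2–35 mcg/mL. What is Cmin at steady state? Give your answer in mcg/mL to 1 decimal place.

7.4 mcg/mL

τ/t½ = 40/23 ≈ 1.7391, so fraction remaining f = (1/2)^(40/23) ≈ 0.2996.
At steady state, accumulation factor R = 1/(1 − e^(−kτ)) ≈ 1.4278.
Each bolus raises the concentration by D/Vd = 2209/127 ≈ 17.394 mcg/mL.
Steady-state peak Cmax,ss = C₀·R ≈ 17.394 × 1.4278 ≈ 24.835 mcg/mL.
Steady-state trough Cmin,ss = Cmax,ss·f ≈ 24.835 × 0.2996 ≈ 7.441 mcg/mL.
Trough 7.4 mcg/mL vs MEC 2 mcg/mL: adequate.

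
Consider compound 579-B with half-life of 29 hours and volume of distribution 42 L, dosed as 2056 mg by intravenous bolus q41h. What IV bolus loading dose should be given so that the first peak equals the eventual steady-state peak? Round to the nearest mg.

f = (1/2)^(41/29) ≈ 0.375324; accumulation ratio R = 1/(1−f) ≈ 1.60083.
Loading dose to hit Cmax,ss on first dose: D_load = D_maint·R ≈ 2056 × 1.60083 ≈ 3291.31 mg.

3291 mg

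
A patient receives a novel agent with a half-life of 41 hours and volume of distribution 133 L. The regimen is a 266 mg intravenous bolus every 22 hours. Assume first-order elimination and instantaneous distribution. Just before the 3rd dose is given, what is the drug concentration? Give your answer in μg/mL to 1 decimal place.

2.3 μg/mL

f = (1/2)^(τ/t½) = (1/2)^(22/41) ≈ 0.6894.
C₀ = D/Vd = 266/133 ≈ 2.000 μg/mL.
Before the 3rd dose, 2 doses have been given. Superposition: Cmin = C₀·(f + f²).
≈ 2.000 × (0.6894 + 0.4753) ≈ 2.000 × 1.1647 ≈ 2.329 μg/mL.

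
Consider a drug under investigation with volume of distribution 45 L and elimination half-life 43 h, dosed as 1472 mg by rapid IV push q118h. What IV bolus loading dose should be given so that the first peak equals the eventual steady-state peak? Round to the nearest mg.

f = (1/2)^(118/43) ≈ 0.149251; accumulation ratio R = 1/(1−f) ≈ 1.17543.
Loading dose to hit Cmax,ss on first dose: D_load = D_maint·R ≈ 1472 × 1.17543 ≈ 1730.23 mg.

1730 mg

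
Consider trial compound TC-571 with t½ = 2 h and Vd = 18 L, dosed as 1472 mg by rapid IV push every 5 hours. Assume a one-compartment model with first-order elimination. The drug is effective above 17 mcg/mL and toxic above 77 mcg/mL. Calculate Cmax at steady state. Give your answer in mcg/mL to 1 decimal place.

Over one 5-h interval, 5/2 ≈ 2.5 half-lives elapse, leaving f ≈ 0.1768 of each dose.
Accumulation ratio R = 1/(1 − f) ≈ 1/0.8232 ≈ 1.2148.
Single-dose peak C₀ = D/Vd = 1472/18 ≈ 81.778 mcg/mL.
Cmax,ss = C₀/(1 − f) ≈ 81.778/0.8232 ≈ 99.342 mcg/mL.
Peak 99.3 mcg/mL vs MTC 77 mcg/mL: exceeds toxic threshold.

99.3 mcg/mL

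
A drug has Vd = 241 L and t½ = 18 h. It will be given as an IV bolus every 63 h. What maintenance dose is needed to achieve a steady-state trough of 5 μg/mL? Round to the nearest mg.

τ/t½ = 63/18 ≈ 3.5, so f = (1/2)^(63/18) ≈ 0.088388.
Cmin,ss = (D/Vd)·f/(1−f), so D = Cmin,ss·Vd·(1−f)/f.
D = 5 × 241 × (1−f)/f ≈ 5 × 241 × 10.31375 ≈ 12428.07 mg.

12428 mg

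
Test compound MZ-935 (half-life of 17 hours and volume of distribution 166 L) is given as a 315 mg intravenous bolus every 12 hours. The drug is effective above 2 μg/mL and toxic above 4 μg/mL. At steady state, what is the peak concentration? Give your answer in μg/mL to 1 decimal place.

4.9 μg/mL

Over one 12-h interval, 12/17 ≈ 0.70588 half-lives elapse, leaving f ≈ 0.6131 of each dose.
At steady state, accumulation factor R = 1/(1 − e^(−kτ)) ≈ 2.5846.
Single-dose peak C₀ = D/Vd = 315/166 ≈ 1.898 μg/mL.
Cmax,ss = C₀/(1 − f) ≈ 1.898/0.3869 ≈ 4.906 μg/mL.
Peak 4.9 μg/mL vs MTC 4 μg/mL: exceeds toxic threshold.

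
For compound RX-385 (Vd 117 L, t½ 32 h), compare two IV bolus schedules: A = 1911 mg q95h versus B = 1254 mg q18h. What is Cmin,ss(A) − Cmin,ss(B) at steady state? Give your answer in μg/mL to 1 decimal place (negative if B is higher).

Regimen A: f = (1/2)^(95/32) ≈ 0.1277; Cmin,ss = (1911/117)·f/(1−f) ≈ 2.391 μg/mL.
Regimen B: f = (1/2)^(18/32) ≈ 0.6771; Cmin,ss = (1254/117)·f/(1−f) ≈ 22.475 μg/mL.
Difference ≈ 2.391 − 22.475 ≈ -20.084 μg/mL.

-20.1 μg/mL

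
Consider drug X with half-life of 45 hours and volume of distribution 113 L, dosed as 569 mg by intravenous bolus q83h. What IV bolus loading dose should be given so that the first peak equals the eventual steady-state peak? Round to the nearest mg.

789 mg

f = (1/2)^(83/45) ≈ 0.278463; accumulation ratio R = 1/(1−f) ≈ 1.38593.
Loading dose to hit Cmax,ss on first dose: D_load = D_maint·R ≈ 569 × 1.38593 ≈ 788.59 mg.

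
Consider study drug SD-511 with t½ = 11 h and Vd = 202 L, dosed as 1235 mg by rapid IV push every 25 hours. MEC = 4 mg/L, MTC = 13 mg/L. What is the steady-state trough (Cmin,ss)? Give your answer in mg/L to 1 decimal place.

τ/t½ = 25/11 ≈ 2.2727, so fraction remaining f = (1/2)^(25/11) ≈ 0.2069.
At steady state, accumulation factor R = 1/(1 − e^(−kτ)) ≈ 1.2609.
Single-dose peak C₀ = D/Vd = 1235/202 ≈ 6.114 mg/L.
Cmax,ss = C₀/(1 − f) ≈ 6.114/0.7931 ≈ 7.709 mg/L.
One interval later, Cmin,ss = Cmax,ss·e^(−kτ) ≈ 7.709 × 0.2069 ≈ 1.595 mg/L.
Trough 1.6 mg/L vs MEC 4 mg/L: subtherapeutic.

1.6 mg/L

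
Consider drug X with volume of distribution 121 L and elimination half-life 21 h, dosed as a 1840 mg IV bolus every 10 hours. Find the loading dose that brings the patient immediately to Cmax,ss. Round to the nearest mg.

f = (1/2)^(10/21) ≈ 0.718873; accumulation ratio R = 1/(1−f) ≈ 3.55711.
Loading dose to hit Cmax,ss on first dose: D_load = D_maint·R ≈ 1840 × 3.55711 ≈ 6545.08 mg.

6545 mg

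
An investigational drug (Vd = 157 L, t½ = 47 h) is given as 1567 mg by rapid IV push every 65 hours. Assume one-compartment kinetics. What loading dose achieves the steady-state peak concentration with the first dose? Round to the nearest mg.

f = (1/2)^(65/47) ≈ 0.383426; accumulation ratio R = 1/(1−f) ≈ 1.62187.
Loading dose to hit Cmax,ss on first dose: D_load = D_maint·R ≈ 1567 × 1.62187 ≈ 2541.47 mg.

2541 mg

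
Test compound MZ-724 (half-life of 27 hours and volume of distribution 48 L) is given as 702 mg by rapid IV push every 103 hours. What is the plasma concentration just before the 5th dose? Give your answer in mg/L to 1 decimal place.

f = (1/2)^(τ/t½) = (1/2)^(103/27) ≈ 0.0711.
C₀ = D/Vd = 702/48 ≈ 14.625 mg/L.
Before the 5th dose, 4 doses have been given. Superposition: Cmin = C₀·(f + f² + … + f^4).
≈ 14.625 × (0.0711 + 0.0051 + 0.0004 + 0.0000) ≈ 14.625 × 0.0766 ≈ 1.120 mg/L.

1.1 mg/L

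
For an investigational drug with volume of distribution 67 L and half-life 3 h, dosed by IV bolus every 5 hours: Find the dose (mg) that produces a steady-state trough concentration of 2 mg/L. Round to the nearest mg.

291 mg

τ/t½ = 5/3 ≈ 1.6667, so f = (1/2)^(5/3) ≈ 0.314980.
Cmin,ss = (D/Vd)·f/(1−f), so D = Cmin,ss·Vd·(1−f)/f.
D = 2 × 67 × (1−f)/f ≈ 2 × 67 × 2.17480 ≈ 291.42 mg.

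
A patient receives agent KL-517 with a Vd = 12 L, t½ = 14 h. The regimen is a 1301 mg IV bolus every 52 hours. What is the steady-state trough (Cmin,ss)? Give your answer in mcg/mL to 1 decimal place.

k = ln2/t½ = ln2/14 ≈ 0.049511 h⁻¹; fraction remaining f = e^(−kτ) = e^(−0.049511×52) ≈ 0.0762.
Each bolus raises the concentration by D/Vd = 1301/12 ≈ 108.417 mcg/mL.
Steady-state trough Cmin,ss = C₀·f/(1−f) ≈ 108.417 × 0.0762/0.9238 ≈ 8.943 mcg/mL.

8.9 mcg/mL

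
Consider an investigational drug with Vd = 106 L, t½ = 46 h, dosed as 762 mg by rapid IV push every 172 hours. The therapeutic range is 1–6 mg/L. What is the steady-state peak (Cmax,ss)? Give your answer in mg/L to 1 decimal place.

7.8 mg/L

k = ln2/t½ = ln2/46 ≈ 0.015068 h⁻¹; fraction remaining f = e^(−kτ) = e^(−0.015068×172) ≈ 0.0749.
Accumulation ratio R = 1/(1 − f) ≈ 1/0.9251 ≈ 1.0810.
Single-dose peak C₀ = D/Vd = 762/106 ≈ 7.189 mg/L.
Steady-state peak Cmax,ss = C₀·R ≈ 7.189 × 1.0810 ≈ 7.771 mg/L.
Peak 7.8 mg/L vs MTC 6 mg/L: exceeds toxic threshold.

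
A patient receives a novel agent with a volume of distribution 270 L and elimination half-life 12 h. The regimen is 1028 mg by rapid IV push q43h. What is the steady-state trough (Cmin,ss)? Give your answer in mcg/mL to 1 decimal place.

0.3 mcg/mL

Over one 43-h interval, 43/12 ≈ 3.5833 half-lives elapse, leaving f ≈ 0.0834 of each dose.
At steady state, accumulation factor R = 1/(1 − e^(−kτ)) ≈ 1.0910.
Single-dose peak C₀ = D/Vd = 1028/270 ≈ 3.807 mcg/mL.
Cmax,ss = C₀/(1 − f) ≈ 3.807/0.9166 ≈ 4.153 mcg/mL.
Steady-state trough Cmin,ss = Cmax,ss·f ≈ 4.153 × 0.0834 ≈ 0.346 mcg/mL.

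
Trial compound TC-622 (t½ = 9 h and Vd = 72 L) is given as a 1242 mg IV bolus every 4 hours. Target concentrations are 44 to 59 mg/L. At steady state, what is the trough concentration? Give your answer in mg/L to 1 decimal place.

Over one 4-h interval, 4/9 ≈ 0.44444 half-lives elapse, leaving f ≈ 0.7349 of each dose.
Accumulation ratio R = 1/(1 − f) ≈ 1/0.2651 ≈ 3.7722.
Each bolus raises the concentration by D/Vd = 1242/72 ≈ 17.250 mg/L.
Steady-state peak Cmax,ss = C₀·R ≈ 17.250 × 3.7722 ≈ 65.070 mg/L.
One interval later, Cmin,ss = Cmax,ss·e^(−kτ) ≈ 65.070 × 0.7349 ≈ 47.820 mg/L.
Trough 47.8 mg/L vs MEC 44 mg/L: adequate.

47.8 mg/L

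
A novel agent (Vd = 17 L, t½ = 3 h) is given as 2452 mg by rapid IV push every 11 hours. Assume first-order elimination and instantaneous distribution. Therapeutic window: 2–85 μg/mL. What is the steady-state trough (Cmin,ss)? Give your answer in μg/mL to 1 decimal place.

τ/t½ = 11/3 ≈ 3.6667, so fraction remaining f = (1/2)^(11/3) ≈ 0.0787.
At steady state, accumulation factor R = 1/(1 − e^(−kτ)) ≈ 1.0854.
Each bolus raises the concentration by D/Vd = 2452/17 ≈ 144.235 μg/mL.
Steady-state peak Cmax,ss = C₀·R ≈ 144.235 × 1.0854 ≈ 156.553 μg/mL.
Steady-state trough Cmin,ss = Cmax,ss·f ≈ 156.553 × 0.0787 ≈ 12.321 μg/mL.
Trough 12.3 μg/mL vs MEC 2 μg/mL: adequate.

12.3 μg/mL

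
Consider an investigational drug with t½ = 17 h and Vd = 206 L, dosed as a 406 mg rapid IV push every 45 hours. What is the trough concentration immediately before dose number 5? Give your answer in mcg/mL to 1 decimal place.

0.4 mcg/mL

f = (1/2)^(τ/t½) = (1/2)^(45/17) ≈ 0.1596.
C₀ = D/Vd = 406/206 ≈ 1.971 mcg/mL.
Before the 5th dose, 4 doses have been given. Superposition: Cmin = C₀·(f + f² + … + f^4).
≈ 1.971 × (0.1596 + 0.0255 + 0.0041 + 0.0006) ≈ 1.971 × 0.1898 ≈ 0.374 mcg/mL.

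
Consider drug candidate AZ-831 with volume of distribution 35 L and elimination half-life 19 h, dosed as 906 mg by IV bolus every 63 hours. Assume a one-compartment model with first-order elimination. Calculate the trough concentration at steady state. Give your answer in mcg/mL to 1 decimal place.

Over one 63-h interval, 63/19 ≈ 3.3158 half-lives elapse, leaving f ≈ 0.1004 of each dose.
Each bolus raises the concentration by D/Vd = 906/35 ≈ 25.886 mcg/mL.
Steady-state trough Cmin,ss = C₀·f/(1−f) ≈ 25.886 × 0.1004/0.8996 ≈ 2.889 mcg/mL.

2.9 mcg/mL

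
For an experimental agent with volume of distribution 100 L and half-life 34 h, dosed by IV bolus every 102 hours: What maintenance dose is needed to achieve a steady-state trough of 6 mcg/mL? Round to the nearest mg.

4200 mg

τ/t½ = 102/34 ≈ 3, so f = (1/2)^(102/34) ≈ 0.125000.
Cmin,ss = (D/Vd)·f/(1−f), so D = Cmin,ss·Vd·(1−f)/f.
D = 6 × 100 × (1−f)/f ≈ 6 × 100 × 7.00000 ≈ 4200.00 mg.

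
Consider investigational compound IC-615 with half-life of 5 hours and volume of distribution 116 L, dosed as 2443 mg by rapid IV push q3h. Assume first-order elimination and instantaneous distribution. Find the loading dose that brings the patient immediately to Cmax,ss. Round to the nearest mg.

f = (1/2)^(3/5) ≈ 0.659754; accumulation ratio R = 1/(1−f) ≈ 2.93905.
Loading dose to hit Cmax,ss on first dose: D_load = D_maint·R ≈ 2443 × 2.93905 ≈ 7180.10 mg.

7180 mg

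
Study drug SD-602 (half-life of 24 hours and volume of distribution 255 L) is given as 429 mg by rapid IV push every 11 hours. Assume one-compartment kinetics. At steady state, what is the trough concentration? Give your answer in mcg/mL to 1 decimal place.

Over one 11-h interval, 11/24 ≈ 0.45833 half-lives elapse, leaving f ≈ 0.7278 of each dose.
At steady state, accumulation factor R = 1/(1 − e^(−kτ)) ≈ 3.6738.
Each bolus raises the concentration by D/Vd = 429/255 ≈ 1.682 mcg/mL.
Steady-state peak Cmax,ss = C₀·R ≈ 1.682 × 3.6738 ≈ 6.179 mcg/mL.
Steady-state trough Cmin,ss = Cmax,ss·f ≈ 6.179 × 0.7278 ≈ 4.497 mcg/mL.

4.5 mcg/mL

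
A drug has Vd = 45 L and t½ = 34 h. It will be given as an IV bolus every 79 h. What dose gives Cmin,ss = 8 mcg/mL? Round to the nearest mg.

τ/t½ = 79/34 ≈ 2.3235, so f = (1/2)^(79/34) ≈ 0.199778.
Cmin,ss = (D/Vd)·f/(1−f), so D = Cmin,ss·Vd·(1−f)/f.
D = 8 × 45 × (1−f)/f ≈ 8 × 45 × 4.00556 ≈ 1442.00 mg.

1442 mg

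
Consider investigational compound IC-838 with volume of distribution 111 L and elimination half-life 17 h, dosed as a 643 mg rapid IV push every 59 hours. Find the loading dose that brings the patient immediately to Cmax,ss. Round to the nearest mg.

f = (1/2)^(59/17) ≈ 0.090209; accumulation ratio R = 1/(1−f) ≈ 1.09915.
Loading dose to hit Cmax,ss on first dose: D_load = D_maint·R ≈ 643 × 1.09915 ≈ 706.75 mg.

707 mg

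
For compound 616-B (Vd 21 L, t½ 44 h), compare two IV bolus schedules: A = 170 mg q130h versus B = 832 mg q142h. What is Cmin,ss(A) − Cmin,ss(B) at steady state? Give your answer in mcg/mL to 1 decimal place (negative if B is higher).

-3.5 mcg/mL

Regimen A: f = (1/2)^(130/44) ≈ 0.1290; Cmin,ss = (170/21)·f/(1−f) ≈ 1.199 mcg/mL.
Regimen B: f = (1/2)^(142/44) ≈ 0.1068; Cmin,ss = (832/21)·f/(1−f) ≈ 4.737 mcg/mL.
Difference ≈ 1.199 − 4.737 ≈ -3.538 mcg/mL.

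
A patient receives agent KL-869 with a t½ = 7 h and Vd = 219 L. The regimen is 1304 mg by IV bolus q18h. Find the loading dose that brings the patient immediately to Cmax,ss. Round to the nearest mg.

f = (1/2)^(18/7) ≈ 0.168238; accumulation ratio R = 1/(1−f) ≈ 1.20227.
Loading dose to hit Cmax,ss on first dose: D_load = D_maint·R ≈ 1304 × 1.20227 ≈ 1567.76 mg.

1568 mg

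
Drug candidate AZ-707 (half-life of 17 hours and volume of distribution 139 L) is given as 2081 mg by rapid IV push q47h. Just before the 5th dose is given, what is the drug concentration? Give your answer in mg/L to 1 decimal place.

2.6 mg/L

f = (1/2)^(τ/t½) = (1/2)^(47/17) ≈ 0.1471.
C₀ = D/Vd = 2081/139 ≈ 14.971 mg/L.
Before the 5th dose, 4 doses have been given. Superposition: Cmin = C₀·(f + f² + … + f^4).
≈ 14.971 × (0.1471 + 0.0216 + 0.0032 + 0.0005) ≈ 14.971 × 0.1724 ≈ 2.581 mg/L.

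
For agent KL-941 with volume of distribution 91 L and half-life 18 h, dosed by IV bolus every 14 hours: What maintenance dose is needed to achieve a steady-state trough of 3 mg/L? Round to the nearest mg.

195 mg

τ/t½ = 14/18 ≈ 0.77778, so f = (1/2)^(14/18) ≈ 0.583265.
Cmin,ss = (D/Vd)·f/(1−f), so D = Cmin,ss·Vd·(1−f)/f.
D = 3 × 91 × (1−f)/f ≈ 3 × 91 × 0.71449 ≈ 195.06 mg.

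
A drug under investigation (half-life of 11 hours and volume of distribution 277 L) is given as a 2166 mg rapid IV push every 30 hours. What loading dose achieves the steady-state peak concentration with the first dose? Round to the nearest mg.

2551 mg

f = (1/2)^(30/11) ≈ 0.151011; accumulation ratio R = 1/(1−f) ≈ 1.17787.
Loading dose to hit Cmax,ss on first dose: D_load = D_maint·R ≈ 2166 × 1.17787 ≈ 2551.27 mg.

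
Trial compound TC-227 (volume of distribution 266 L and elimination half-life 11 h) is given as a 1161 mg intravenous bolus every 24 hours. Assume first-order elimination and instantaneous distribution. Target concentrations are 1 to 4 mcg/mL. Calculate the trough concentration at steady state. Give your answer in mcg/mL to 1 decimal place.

1.2 mcg/mL

Over one 24-h interval, 24/11 ≈ 2.1818 half-lives elapse, leaving f ≈ 0.2204 of each dose.
At steady state, accumulation factor R = 1/(1 − e^(−kτ)) ≈ 1.2827.
Single-dose peak C₀ = D/Vd = 1161/266 ≈ 4.365 mcg/mL.
Cmax,ss = C₀/(1 − f) ≈ 4.365/0.7796 ≈ 5.599 mcg/mL.
One interval later, Cmin,ss = Cmax,ss·e^(−kτ) ≈ 5.599 × 0.2204 ≈ 1.234 mcg/mL.
Trough 1.2 mcg/mL vs MEC 1 mcg/mL: adequate.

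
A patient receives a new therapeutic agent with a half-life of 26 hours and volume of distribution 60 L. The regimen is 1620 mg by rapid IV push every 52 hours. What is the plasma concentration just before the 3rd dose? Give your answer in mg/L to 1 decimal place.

8.4 mg/L

f = (1/2)^(τ/t½) = (1/2)^(52/26) ≈ 0.2500.
C₀ = D/Vd = 1620/60 ≈ 27.000 mg/L.
Before the 3rd dose, 2 doses have been given. Superposition: Cmin = C₀·(f + f²).
≈ 27.000 × (0.2500 + 0.0625) ≈ 27.000 × 0.3125 ≈ 8.438 mg/L.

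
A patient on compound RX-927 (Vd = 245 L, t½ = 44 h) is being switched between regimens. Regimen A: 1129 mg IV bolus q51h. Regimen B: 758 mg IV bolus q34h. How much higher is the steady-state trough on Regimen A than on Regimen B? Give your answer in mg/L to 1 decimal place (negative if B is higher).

-0.6 mg/L

Regimen A: f = (1/2)^(51/44) ≈ 0.4478; Cmin,ss = (1129/245)·f/(1−f) ≈ 3.737 mg/L.
Regimen B: f = (1/2)^(34/44) ≈ 0.5853; Cmin,ss = (758/245)·f/(1−f) ≈ 4.367 mg/L.
Difference ≈ 3.737 − 4.367 ≈ -0.630 mg/L.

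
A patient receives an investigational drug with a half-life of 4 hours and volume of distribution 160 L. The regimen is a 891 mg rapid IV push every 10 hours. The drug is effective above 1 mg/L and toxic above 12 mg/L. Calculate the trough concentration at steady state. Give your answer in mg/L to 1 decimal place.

Over one 10-h interval, 10/4 ≈ 2.5 half-lives elapse, leaving f ≈ 0.1768 of each dose.
At steady state, accumulation factor R = 1/(1 − e^(−kτ)) ≈ 1.2148.
Single-dose peak C₀ = D/Vd = 891/160 ≈ 5.569 mg/L.
Cmax,ss = C₀/(1 − f) ≈ 5.569/0.8232 ≈ 6.765 mg/L.
Steady-state trough Cmin,ss = Cmax,ss·f ≈ 6.765 × 0.1768 ≈ 1.196 mg/L.
Trough 1.2 mg/L vs MEC 1 mg/L: adequate.

1.2 mg/L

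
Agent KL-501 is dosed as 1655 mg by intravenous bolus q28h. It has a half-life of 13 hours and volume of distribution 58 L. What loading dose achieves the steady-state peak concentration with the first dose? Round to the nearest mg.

2135 mg

f = (1/2)^(28/13) ≈ 0.224713; accumulation ratio R = 1/(1−f) ≈ 1.28984.
Loading dose to hit Cmax,ss on first dose: D_load = D_maint·R ≈ 1655 × 1.28984 ≈ 2134.69 mg.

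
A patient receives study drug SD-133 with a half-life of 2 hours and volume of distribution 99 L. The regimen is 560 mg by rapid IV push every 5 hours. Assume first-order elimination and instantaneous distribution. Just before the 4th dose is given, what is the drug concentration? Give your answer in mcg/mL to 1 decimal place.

f = (1/2)^(τ/t½) = (1/2)^(5/2) ≈ 0.1768.
C₀ = D/Vd = 560/99 ≈ 5.657 mcg/mL.
Before the 4th dose, 3 doses have been given. Superposition: Cmin = C₀·(f + f² + … + f^3).
≈ 5.657 × (0.1768 + 0.0313 + 0.0055) ≈ 5.657 × 0.2136 ≈ 1.208 mcg/mL.

1.2 mcg/mL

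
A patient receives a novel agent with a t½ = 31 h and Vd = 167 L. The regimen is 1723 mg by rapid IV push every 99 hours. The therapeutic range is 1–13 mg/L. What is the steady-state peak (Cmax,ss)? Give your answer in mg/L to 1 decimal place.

Over one 99-h interval, 99/31 ≈ 3.1935 half-lives elapse, leaving f ≈ 0.1093 of each dose.
Accumulation ratio R = 1/(1 − f) ≈ 1/0.8907 ≈ 1.1227.
Each bolus raises the concentration by D/Vd = 1723/167 ≈ 10.317 mg/L.
Steady-state peak Cmax,ss = C₀·R ≈ 10.317 × 1.1227 ≈ 11.583 mg/L.
Peak 11.6 mg/L vs MTC 13 mg/L: below toxic threshold.

11.6 mg/L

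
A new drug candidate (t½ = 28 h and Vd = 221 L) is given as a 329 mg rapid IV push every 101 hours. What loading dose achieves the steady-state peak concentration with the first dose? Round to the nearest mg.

f = (1/2)^(101/28) ≈ 0.082062; accumulation ratio R = 1/(1−f) ≈ 1.08940.
Loading dose to hit Cmax,ss on first dose: D_load = D_maint·R ≈ 329 × 1.08940 ≈ 358.41 mg.

358 mg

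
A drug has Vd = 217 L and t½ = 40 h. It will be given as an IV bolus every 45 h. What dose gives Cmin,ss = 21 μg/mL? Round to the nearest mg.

τ/t½ = 45/40 ≈ 1.125, so f = (1/2)^(45/40) ≈ 0.458502.
Cmin,ss = (D/Vd)·f/(1−f), so D = Cmin,ss·Vd·(1−f)/f.
D = 21 × 217 × (1−f)/f ≈ 21 × 217 × 1.18102 ≈ 5381.91 mg.

5382 mg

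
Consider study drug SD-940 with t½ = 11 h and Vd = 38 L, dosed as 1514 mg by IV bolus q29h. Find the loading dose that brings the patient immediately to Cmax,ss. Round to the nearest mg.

f = (1/2)^(29/11) ≈ 0.160833; accumulation ratio R = 1/(1−f) ≈ 1.19166.
Loading dose to hit Cmax,ss on first dose: D_load = D_maint·R ≈ 1514 × 1.19166 ≈ 1804.17 mg.

1804 mg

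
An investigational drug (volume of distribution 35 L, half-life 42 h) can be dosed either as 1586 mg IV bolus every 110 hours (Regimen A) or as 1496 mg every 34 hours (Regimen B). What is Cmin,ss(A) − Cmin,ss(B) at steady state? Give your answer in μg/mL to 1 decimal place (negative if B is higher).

Regimen A: f = (1/2)^(110/42) ≈ 0.1628; Cmin,ss = (1586/35)·f/(1−f) ≈ 8.812 μg/mL.
Regimen B: f = (1/2)^(34/42) ≈ 0.5706; Cmin,ss = (1496/35)·f/(1−f) ≈ 56.798 μg/mL.
Difference ≈ 8.812 − 56.798 ≈ -47.986 μg/mL.

-48.0 μg/mL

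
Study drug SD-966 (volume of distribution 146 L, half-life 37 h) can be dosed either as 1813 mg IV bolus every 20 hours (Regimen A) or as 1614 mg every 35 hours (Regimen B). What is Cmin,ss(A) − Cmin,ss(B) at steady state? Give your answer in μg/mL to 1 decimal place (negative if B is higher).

15.4 μg/mL

Regimen A: f = (1/2)^(20/37) ≈ 0.6875; Cmin,ss = (1813/146)·f/(1−f) ≈ 27.319 μg/mL.
Regimen B: f = (1/2)^(35/37) ≈ 0.5191; Cmin,ss = (1614/146)·f/(1−f) ≈ 11.933 μg/mL.
Difference ≈ 27.319 − 11.933 ≈ 15.386 μg/mL.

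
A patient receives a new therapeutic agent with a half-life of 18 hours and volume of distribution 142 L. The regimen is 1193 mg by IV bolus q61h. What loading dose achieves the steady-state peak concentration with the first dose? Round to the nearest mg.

f = (1/2)^(61/18) ≈ 0.095465; accumulation ratio R = 1/(1−f) ≈ 1.10554.
Loading dose to hit Cmax,ss on first dose: D_load = D_maint·R ≈ 1193 × 1.10554 ≈ 1318.91 mg.

1319 mg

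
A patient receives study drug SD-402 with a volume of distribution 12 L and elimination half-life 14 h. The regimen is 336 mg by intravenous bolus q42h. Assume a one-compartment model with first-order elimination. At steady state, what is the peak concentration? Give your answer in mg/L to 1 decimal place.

32.0 mg/L

The dosing interval is 3 half-lives, so f = 2^(−3) = 0.125.
At steady state, R = 1/(1 − 0.125) = 8/7.
Single-dose peak C₀ = D/Vd = 336/12 = 28 mg/L.
Steady-state peak Cmax,ss = C₀·R = 28 × 8/7 ≈ 32.000 mg/L.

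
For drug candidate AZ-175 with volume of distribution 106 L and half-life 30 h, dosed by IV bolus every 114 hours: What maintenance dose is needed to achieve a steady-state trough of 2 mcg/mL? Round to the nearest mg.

2741 mg

τ/t½ = 114/30 ≈ 3.8, so f = (1/2)^(114/30) ≈ 0.071794.
Cmin,ss = (D/Vd)·f/(1−f), so D = Cmin,ss·Vd·(1−f)/f.
D = 2 × 106 × (1−f)/f ≈ 2 × 106 × 12.92874 ≈ 2740.89 mg.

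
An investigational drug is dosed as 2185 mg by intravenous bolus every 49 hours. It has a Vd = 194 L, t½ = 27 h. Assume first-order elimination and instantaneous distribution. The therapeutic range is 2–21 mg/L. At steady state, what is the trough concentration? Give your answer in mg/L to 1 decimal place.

k = ln2/t½ = ln2/27 ≈ 0.025672 h⁻¹; fraction remaining f = e^(−kτ) = e^(−0.025672×49) ≈ 0.2842.
At steady state, accumulation factor R = 1/(1 − e^(−kτ)) ≈ 1.3970.
Single-dose peak C₀ = D/Vd = 2185/194 ≈ 11.263 mg/L.
Steady-state peak Cmax,ss = C₀·R ≈ 11.263 × 1.3970 ≈ 15.734 mg/L.
Steady-state trough Cmin,ss = Cmax,ss·f ≈ 15.734 × 0.2842 ≈ 4.472 mg/L.
Trough 4.5 mg/L vs MEC 2 mg/L: adequate.

4.5 mg/L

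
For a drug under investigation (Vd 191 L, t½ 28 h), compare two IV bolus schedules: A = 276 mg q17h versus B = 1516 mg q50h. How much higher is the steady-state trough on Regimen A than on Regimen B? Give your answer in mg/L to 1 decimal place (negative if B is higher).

Regimen A: f = (1/2)^(17/28) ≈ 0.6565; Cmin,ss = (276/191)·f/(1−f) ≈ 2.762 mg/L.
Regimen B: f = (1/2)^(50/28) ≈ 0.2900; Cmin,ss = (1516/191)·f/(1−f) ≈ 3.242 mg/L.
Difference ≈ 2.762 − 3.242 ≈ -0.480 mg/L.

-0.5 mg/L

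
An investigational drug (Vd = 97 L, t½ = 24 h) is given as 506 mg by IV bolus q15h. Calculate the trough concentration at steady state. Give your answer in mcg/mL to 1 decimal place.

Over one 15-h interval, 15/24 ≈ 0.625 half-lives elapse, leaving f ≈ 0.6484 of each dose.
Accumulation ratio R = 1/(1 − f) ≈ 1/0.3516 ≈ 2.8441.
Single-dose peak C₀ = D/Vd = 506/97 ≈ 5.216 mcg/mL.
Steady-state peak Cmax,ss = C₀·R ≈ 5.216 × 2.8441 ≈ 14.835 mcg/mL.
Steady-state trough Cmin,ss = Cmax,ss·f ≈ 14.835 × 0.6484 ≈ 9.619 mcg/mL.

9.6 mcg/mL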